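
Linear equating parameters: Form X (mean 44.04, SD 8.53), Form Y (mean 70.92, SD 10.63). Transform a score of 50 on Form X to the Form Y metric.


slope = SD_Y / SD_X = 10.63 / 8.53 ~ 1.2462
intercept = mean_Y - slope * mean_X = 70.92 - (10.63 / 8.53) * 44.04 ~ 16.0378
Y = slope * X + intercept. To avoid rounding drift from the rounded slope/intercept, evaluate the equivalent form Y = mean_Y + SD_Y * (X - mean_X) / SD_X at full precision:
Y = 70.92 + 10.63 * (50 - 44.04) / 8.53
Y = 70.92 + 10.63 * 5.96 / 8.53
Y = 70.92 + 63.3548 / 8.53
Y = 70.92 + 7.4273
Y = 78.3473

78.3473


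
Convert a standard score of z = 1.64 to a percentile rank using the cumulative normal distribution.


CDF(z) = 0.5 * (1 + erf(z/sqrt(2)))
erf(1.1597) = 0.899
CDF = 0.9495
Percentile rank = 0.9495 * 100 = 94.95

94.95


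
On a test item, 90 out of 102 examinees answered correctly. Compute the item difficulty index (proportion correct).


Item difficulty p = number correct / total examinees
p = 90 / 102
p = 0.8824

0.8824


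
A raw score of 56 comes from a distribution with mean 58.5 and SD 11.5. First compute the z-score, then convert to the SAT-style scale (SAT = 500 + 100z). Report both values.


z = (X - mean) / SD = (56 - 58.5) / 11.5
z = -2.5 / 11.5
z = -0.2174
SAT-scale = SAT = 500 + 100z
Carry z at full precision (z = -2.5 / 11.5) into the conversion:
SAT-scale = 500 + 100 * (-2.5 / 11.5) = 500 + -250 / 11.5
SAT-scale = 500 + -21.7391
SAT-scale = 478.2609

478.2609


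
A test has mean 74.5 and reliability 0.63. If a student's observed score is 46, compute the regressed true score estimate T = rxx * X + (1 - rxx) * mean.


T_est = rxx * X + (1 - rxx) * mean
T_est = 0.63 * 46 + 0.37 * 74.5
T_est = 28.98 + 27.565
T_est = 56.545

56.545


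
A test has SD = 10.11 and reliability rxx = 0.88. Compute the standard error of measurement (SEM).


SEM = SD * sqrt(1 - rxx)
SEM = 10.11 * sqrt(1 - 0.88)
SEM = 10.11 * sqrt(0.12) = 10.11 * 0.34641
SEM = 3.5022

3.5022


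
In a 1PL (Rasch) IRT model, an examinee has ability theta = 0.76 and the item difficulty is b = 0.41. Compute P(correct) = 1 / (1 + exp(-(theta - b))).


theta - b = 0.76 - 0.41 = 0.35
exp(-(theta - b)) = exp(-0.35) = 0.7047
P = 1 / (1 + 0.7047)
P = 0.5866

0.5866


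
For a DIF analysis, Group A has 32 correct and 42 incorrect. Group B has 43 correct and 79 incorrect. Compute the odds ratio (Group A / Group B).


Odds_A = 32/42 = 0.7619
Odds_B = 43/79 = 0.5443
OR = Odds_A / Odds_B = 0.7619 / 0.5443
Exactly, OR = (32 * 79) / (42 * 43) = 2528 / 1806
OR = 1.3998

1.3998


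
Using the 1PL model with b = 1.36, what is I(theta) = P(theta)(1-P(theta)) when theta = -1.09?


P = 1/(1+exp(-(-1.09-1.36))) = 0.0794
I = P*(1-P) = 0.0794 * 0.9206
I = 0.0731

0.0731


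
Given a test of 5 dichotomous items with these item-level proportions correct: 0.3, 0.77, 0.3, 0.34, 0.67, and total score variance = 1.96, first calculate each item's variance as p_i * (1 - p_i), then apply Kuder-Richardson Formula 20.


For each item, compute p_i * q_i:
  Item 1: 0.3 * 0.7 = 0.21
  Item 2: 0.77 * 0.23 = 0.1771
  Item 3: 0.3 * 0.7 = 0.21
  Item 4: 0.34 * 0.66 = 0.2244
  Item 5: 0.67 * 0.33 = 0.2211
Sum(p_i * q_i) = 0.21 + 0.1771 + 0.21 + 0.2244 + 0.2211 = 1.0426
KR-20 = (k/(k-1)) * (1 - Sum(p_i*q_i) / Var_total)
= (5/4) * (1 - 1.0426/1.96)
= 1.25 * 0.4681
KR-20 = 0.5851

0.5851


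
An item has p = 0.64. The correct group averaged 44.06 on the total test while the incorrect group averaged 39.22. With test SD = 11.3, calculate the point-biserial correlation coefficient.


q = 1 - p = 0.36
rpb = ((M1 - M0) / SD) * sqrt(p * q)
rpb = ((44.06 - 39.22) / 11.3) * sqrt(0.64 * 0.36)
rpb = 0.2056

0.2056


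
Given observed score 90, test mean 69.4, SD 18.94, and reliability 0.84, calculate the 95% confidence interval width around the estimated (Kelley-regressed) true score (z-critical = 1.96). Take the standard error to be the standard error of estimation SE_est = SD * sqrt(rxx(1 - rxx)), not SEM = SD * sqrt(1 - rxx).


True score estimate = 0.84*90 + 0.16*69.4 = 86.704
SE_est = SD * sqrt(rxx * (1 - rxx)) = 18.94 * sqrt(0.84 * 0.16) = 18.94 * sqrt(0.1344) = 6.943519
CI = T_est +/- z * SE_est, so width = 2 * z * SE_est = 2 * 1.96 * 6.943519
Width = 27.2186

27.2186


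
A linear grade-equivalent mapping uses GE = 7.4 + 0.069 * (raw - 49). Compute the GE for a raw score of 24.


raw - median = 24 - 49 = -25
slope * diff = 0.069 * -25 = -1.725
GE = 7.4 + -1.725
GE = 5.675

5.675


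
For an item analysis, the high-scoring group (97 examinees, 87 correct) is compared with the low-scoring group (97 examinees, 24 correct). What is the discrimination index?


p_upper = 87/97 = 0.8969
p_lower = 24/97 = 0.2474
D = 0.8969 - 0.2474 = 0.6495

0.6495


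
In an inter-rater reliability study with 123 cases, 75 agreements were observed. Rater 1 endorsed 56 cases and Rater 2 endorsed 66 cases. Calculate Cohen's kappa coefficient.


P_o = 75/123 = 0.609756
P_e = (56*66 + 67*57) / 15129 = 0.496728
kappa = (P_o - P_e) / (1 - P_e)
kappa = (0.609756 - 0.496728) / (1 - 0.496728)
kappa = 0.2246

0.2246


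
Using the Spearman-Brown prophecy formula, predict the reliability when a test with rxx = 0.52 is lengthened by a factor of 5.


r_new = (n * rxx) / (1 + (n-1) * rxx)
r_new = (5 * 0.52) / (1 + 4 * 0.52)
r_new = 2.6 / 3.08
r_new = 0.8442

0.8442


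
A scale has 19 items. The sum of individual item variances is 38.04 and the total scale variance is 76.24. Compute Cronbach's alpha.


alpha = (k/(k-1)) * (1 - sum(si^2)/s_total^2)
= (19/18) * (1 - 38.04/76.24)
alpha = 0.5289

0.5289


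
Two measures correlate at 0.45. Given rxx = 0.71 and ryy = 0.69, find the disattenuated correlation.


r_corrected = rxy / sqrt(rxx * ryy)
= 0.45 / sqrt(0.71 * 0.69)
= 0.45 / sqrt(0.4899)
= 0.45 / 0.699929
r_corrected = 0.6429

0.6429


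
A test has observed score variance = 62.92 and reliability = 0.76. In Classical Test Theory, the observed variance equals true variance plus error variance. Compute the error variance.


var_true = rxx * var_obs = 0.76 * 62.92 = 47.8192
var_error = var_obs - var_true
var_error = 62.92 - 47.8192
var_error = 15.1008

15.1008


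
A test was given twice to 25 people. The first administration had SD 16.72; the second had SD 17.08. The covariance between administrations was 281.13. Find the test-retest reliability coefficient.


r = cov(X,Y) / (SD_X * SD_Y)
r = 281.13 / (16.72 * 17.08)
r = 281.13 / 285.5776
r = 0.9844

0.9844


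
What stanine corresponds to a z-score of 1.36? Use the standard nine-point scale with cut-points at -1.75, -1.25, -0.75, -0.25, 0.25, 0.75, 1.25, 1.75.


Stanine boundaries: [-1.75, -1.25, -0.75, -0.25, 0.25, 0.75, 1.25, 1.75]
z = 1.36
Check each boundary:
  z >= -1.75 -> could be stanine 2
  z >= -1.25 -> could be stanine 3
  z >= -0.75 -> could be stanine 4
  z >= -0.25 -> could be stanine 5
  z >= 0.25 -> could be stanine 6
  z >= 0.75 -> could be stanine 7
  z >= 1.25 -> could be stanine 8
  z < 1.75
Highest qualifying boundary gives stanine = 8

8


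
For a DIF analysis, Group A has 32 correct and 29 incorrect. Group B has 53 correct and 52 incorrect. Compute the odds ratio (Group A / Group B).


Odds_A = 32/29 = 1.1034
Odds_B = 53/52 = 1.0192
OR = Odds_A / Odds_B = 1.1034 / 1.0192
Exactly, OR = (32 * 52) / (29 * 53) = 1664 / 1537
OR = 1.0826

1.0826


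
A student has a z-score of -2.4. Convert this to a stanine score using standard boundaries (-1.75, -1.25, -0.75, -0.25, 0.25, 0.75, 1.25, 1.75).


Stanine boundaries: [-1.75, -1.25, -0.75, -0.25, 0.25, 0.75, 1.25, 1.75]
z = -2.4
Check each boundary:
  z < -1.75
  z < -1.25
  z < -0.75
  z < -0.25
  z < 0.25
  z < 0.75
  z < 1.25
  z < 1.75
Highest qualifying boundary gives stanine = 1

1


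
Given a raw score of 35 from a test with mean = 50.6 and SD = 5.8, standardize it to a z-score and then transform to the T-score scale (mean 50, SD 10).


z = (X - mean) / SD = (35 - 50.6) / 5.8
z = -15.6 / 5.8
z = -2.6897
T-score = T = 50 + 10z
Carry z at full precision (z = -15.6 / 5.8) into the conversion:
T-score = 50 + 10 * (-15.6 / 5.8) = 50 + -156 / 5.8
T-score = 50 + -26.8966
T-score = 23.1034

23.1034


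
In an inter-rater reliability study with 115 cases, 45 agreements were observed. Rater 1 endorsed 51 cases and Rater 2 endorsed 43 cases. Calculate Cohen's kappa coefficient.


P_o = 45/115 = 0.391304
P_e = (51*43 + 64*72) / 13225 = 0.514253
kappa = (P_o - P_e) / (1 - P_e)
kappa = (0.391304 - 0.514253) / (1 - 0.514253)
kappa = -0.2531

-0.2531


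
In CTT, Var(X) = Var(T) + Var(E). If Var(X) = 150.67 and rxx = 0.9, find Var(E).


var_true = rxx * var_obs = 0.9 * 150.67 = 135.603
var_error = var_obs - var_true
var_error = 150.67 - 135.603
var_error = 15.067

15.067


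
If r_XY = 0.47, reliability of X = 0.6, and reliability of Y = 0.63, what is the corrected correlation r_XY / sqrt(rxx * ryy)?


r_corrected = rxy / sqrt(rxx * ryy)
= 0.47 / sqrt(0.6 * 0.63)
= 0.47 / sqrt(0.378)
= 0.47 / 0.614817
r_corrected = 0.7645

0.7645


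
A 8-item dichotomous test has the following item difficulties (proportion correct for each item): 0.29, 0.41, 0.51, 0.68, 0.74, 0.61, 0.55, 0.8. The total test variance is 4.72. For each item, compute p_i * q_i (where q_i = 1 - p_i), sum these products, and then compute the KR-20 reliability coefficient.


For each item, compute p_i * q_i:
  Item 1: 0.29 * 0.71 = 0.2059
  Item 2: 0.41 * 0.59 = 0.2419
  Item 3: 0.51 * 0.49 = 0.2499
  Item 4: 0.68 * 0.32 = 0.2176
  Item 5: 0.74 * 0.26 = 0.1924
  Item 6: 0.61 * 0.39 = 0.2379
  Item 7: 0.55 * 0.45 = 0.2475
  Item 8: 0.8 * 0.2 = 0.16
Sum(p_i * q_i) = 0.2059 + 0.2419 + 0.2499 + 0.2176 + 0.1924 + 0.2379 + 0.2475 + 0.16 = 1.7531
KR-20 = (k/(k-1)) * (1 - Sum(p_i*q_i) / Var_total)
= (8/7) * (1 - 1.7531/4.72)
= 1.1429 * 0.6286
KR-20 = 0.7184

0.7184


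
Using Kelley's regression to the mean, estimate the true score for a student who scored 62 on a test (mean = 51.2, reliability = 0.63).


T_est = rxx * X + (1 - rxx) * mean
T_est = 0.63 * 62 + 0.37 * 51.2
T_est = 39.06 + 18.944
T_est = 58.004

58.004


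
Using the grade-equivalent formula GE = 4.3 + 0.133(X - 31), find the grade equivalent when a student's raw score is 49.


raw - median = 49 - 31 = 18
slope * diff = 0.133 * 18 = 2.394
GE = 4.3 + 2.394
GE = 6.694

6.694


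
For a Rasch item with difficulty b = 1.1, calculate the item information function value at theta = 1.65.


P = 1/(1+exp(-(1.65-1.1))) = 0.6341
I = P*(1-P) = 0.6341 * 0.3659
I = 0.232

0.232


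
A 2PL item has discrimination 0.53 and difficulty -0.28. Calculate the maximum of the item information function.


For 2PL, max info at theta = b = -0.28
I_max = a^2 / 4 = 0.53^2 / 4
= 0.2809 / 4
I_max = 0.0702

0.0702


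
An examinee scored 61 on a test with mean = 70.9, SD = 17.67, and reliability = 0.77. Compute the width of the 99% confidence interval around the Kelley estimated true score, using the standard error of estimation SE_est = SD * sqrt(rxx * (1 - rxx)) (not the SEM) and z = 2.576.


True score estimate = 0.77*61 + 0.23*70.9 = 63.277
SE_est = SD * sqrt(rxx * (1 - rxx)) = 17.67 * sqrt(0.77 * 0.23) = 17.67 * sqrt(0.1771) = 7.43611
CI = T_est +/- z * SE_est, so width = 2 * z * SE_est = 2 * 2.576 * 7.43611
Width = 38.3108

38.3108


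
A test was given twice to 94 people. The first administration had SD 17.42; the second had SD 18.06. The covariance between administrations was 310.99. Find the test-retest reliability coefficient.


r = cov(X,Y) / (SD_X * SD_Y)
r = 310.99 / (17.42 * 18.06)
r = 310.99 / 314.6052
r = 0.9885

0.9885


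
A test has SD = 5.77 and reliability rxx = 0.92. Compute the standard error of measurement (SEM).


SEM = SD * sqrt(1 - rxx)
SEM = 5.77 * sqrt(1 - 0.92)
SEM = 5.77 * sqrt(0.08) = 5.77 * 0.282843
SEM = 1.632

1.632


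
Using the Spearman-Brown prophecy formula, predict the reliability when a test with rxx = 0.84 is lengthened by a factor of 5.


r_new = (n * rxx) / (1 + (n-1) * rxx)
r_new = (5 * 0.84) / (1 + 4 * 0.84)
r_new = 4.2 / 4.36
r_new = 0.9633

0.9633


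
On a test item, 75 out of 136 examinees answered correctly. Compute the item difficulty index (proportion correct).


Item difficulty p = number correct / total examinees
p = 75 / 136
p = 0.5515

0.5515


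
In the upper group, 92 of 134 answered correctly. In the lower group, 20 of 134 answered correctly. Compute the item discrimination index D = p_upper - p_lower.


p_upper = 92/134 = 0.6866
p_lower = 20/134 = 0.1493
D = 0.6866 - 0.1493 = 0.5373

0.5373


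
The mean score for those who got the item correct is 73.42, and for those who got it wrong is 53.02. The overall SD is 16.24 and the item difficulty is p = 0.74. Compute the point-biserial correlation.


q = 1 - p = 0.26
rpb = ((M1 - M0) / SD) * sqrt(p * q)
rpb = ((73.42 - 53.02) / 16.24) * sqrt(0.74 * 0.26)
rpb = 0.551

0.551


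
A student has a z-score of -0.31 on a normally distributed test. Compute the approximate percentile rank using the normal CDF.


CDF(z) = 0.5 * (1 + erf(z/sqrt(2)))
erf(-0.2192) = -0.2434
CDF = 0.3783
Percentile rank = 0.3783 * 100 = 37.83

37.83


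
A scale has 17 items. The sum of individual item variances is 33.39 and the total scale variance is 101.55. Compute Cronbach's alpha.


alpha = (k/(k-1)) * (1 - sum(si^2)/s_total^2)
= (17/16) * (1 - 33.39/101.55)
alpha = 0.7131

0.7131


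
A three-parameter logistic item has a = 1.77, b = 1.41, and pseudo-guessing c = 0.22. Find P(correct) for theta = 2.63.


logit = 1.77*(2.63 - 1.41) = 2.1594
P* = 1/(1 + exp(-2.1594)) = 0.8965
P = 0.22 + (1 - 0.22) * 0.8965
P = 0.9193

0.9193


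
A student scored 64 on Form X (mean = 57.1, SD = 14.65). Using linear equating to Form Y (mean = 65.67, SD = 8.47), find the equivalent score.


slope = SD_Y / SD_X = 8.47 / 14.65 ~ 0.5782
intercept = mean_Y - slope * mean_X = 65.67 - (8.47 / 14.65) * 57.1 ~ 32.6572
Y = slope * X + intercept. To avoid rounding drift from the rounded slope/intercept, evaluate the equivalent form Y = mean_Y + SD_Y * (X - mean_X) / SD_X at full precision:
Y = 65.67 + 8.47 * (64 - 57.1) / 14.65
Y = 65.67 + 8.47 * 6.9 / 14.65
Y = 65.67 + 58.443 / 14.65
Y = 65.67 + 3.9893
Y = 69.6593

69.6593


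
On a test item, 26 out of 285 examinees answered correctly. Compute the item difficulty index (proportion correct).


Item difficulty p = number correct / total examinees
p = 26 / 285
p = 0.0912

0.0912


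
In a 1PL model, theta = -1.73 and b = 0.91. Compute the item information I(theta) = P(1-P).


P = 1/(1+exp(-(-1.73-0.91))) = 0.0666
I = P*(1-P) = 0.0666 * 0.9334
I = 0.0622

0.0622


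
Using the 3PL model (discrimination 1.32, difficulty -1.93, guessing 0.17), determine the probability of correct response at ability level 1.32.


logit = 1.32*(1.32 - -1.93) = 4.29
P* = 1/(1 + exp(-4.29)) = 0.9865
P = 0.17 + (1 - 0.17) * 0.9865
P = 0.9888

0.9888


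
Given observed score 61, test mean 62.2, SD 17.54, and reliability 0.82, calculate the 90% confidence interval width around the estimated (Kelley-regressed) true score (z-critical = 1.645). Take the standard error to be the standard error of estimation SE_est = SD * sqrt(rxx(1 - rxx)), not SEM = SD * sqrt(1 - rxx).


True score estimate = 0.82*61 + 0.18*62.2 = 61.216
SE_est = SD * sqrt(rxx * (1 - rxx)) = 17.54 * sqrt(0.82 * 0.18) = 17.54 * sqrt(0.1476) = 6.738648
CI = T_est +/- z * SE_est, so width = 2 * z * SE_est = 2 * 1.645 * 6.738648
Width = 22.1702

22.1702


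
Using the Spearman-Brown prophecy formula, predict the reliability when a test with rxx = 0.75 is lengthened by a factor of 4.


r_new = (n * rxx) / (1 + (n-1) * rxx)
r_new = (4 * 0.75) / (1 + 3 * 0.75)
r_new = 3.0 / 3.25
r_new = 0.9231

0.9231


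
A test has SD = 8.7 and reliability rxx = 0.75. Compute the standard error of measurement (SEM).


SEM = SD * sqrt(1 - rxx)
SEM = 8.7 * sqrt(1 - 0.75)
SEM = 8.7 * sqrt(0.25) = 8.7 * 0.5
SEM = 4.35

4.35


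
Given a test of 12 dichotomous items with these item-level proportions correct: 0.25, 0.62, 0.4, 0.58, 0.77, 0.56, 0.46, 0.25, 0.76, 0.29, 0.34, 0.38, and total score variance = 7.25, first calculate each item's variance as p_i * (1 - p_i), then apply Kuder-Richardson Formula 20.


For each item, compute p_i * q_i:
  Item 1: 0.25 * 0.75 = 0.1875
  Item 2: 0.62 * 0.38 = 0.2356
  Item 3: 0.4 * 0.6 = 0.24
  Item 4: 0.58 * 0.42 = 0.2436
  Item 5: 0.77 * 0.23 = 0.1771
  Item 6: 0.56 * 0.44 = 0.2464
  Item 7: 0.46 * 0.54 = 0.2484
  Item 8: 0.25 * 0.75 = 0.1875
  Item 9: 0.76 * 0.24 = 0.1824
  Item 10: 0.29 * 0.71 = 0.2059
  Item 11: 0.34 * 0.66 = 0.2244
  Item 12: 0.38 * 0.62 = 0.2356
Sum(p_i * q_i) = 0.1875 + 0.2356 + 0.24 + 0.2436 + 0.1771 + 0.2464 + 0.2484 + 0.1875 + 0.1824 + 0.2059 + 0.2244 + 0.2356 = 2.6144
KR-20 = (k/(k-1)) * (1 - Sum(p_i*q_i) / Var_total)
= (12/11) * (1 - 2.6144/7.25)
= 1.0909 * 0.6394
KR-20 = 0.6975

0.6975


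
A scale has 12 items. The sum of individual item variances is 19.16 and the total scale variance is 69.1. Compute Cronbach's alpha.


alpha = (k/(k-1)) * (1 - sum(si^2)/s_total^2)
= (12/11) * (1 - 19.16/69.1)
alpha = 0.7884

0.7884


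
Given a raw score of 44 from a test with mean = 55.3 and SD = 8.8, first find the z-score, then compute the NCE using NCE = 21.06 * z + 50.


z = (X - mean) / SD = (44 - 55.3) / 8.8
z = -11.3 / 8.8
z = -1.2841
NCE = NCE = 21.06z + 50
Carry z at full precision (z = -11.3 / 8.8) into the conversion:
NCE = 21.06 * (-11.3 / 8.8) + 50 = -237.978 / 8.8 + 50
NCE = -27.043 + 50
NCE = 22.957

22.957


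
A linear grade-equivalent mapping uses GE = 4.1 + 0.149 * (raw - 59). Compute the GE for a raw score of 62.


raw - median = 62 - 59 = 3
slope * diff = 0.149 * 3 = 0.447
GE = 4.1 + 0.447
GE = 4.547

4.547


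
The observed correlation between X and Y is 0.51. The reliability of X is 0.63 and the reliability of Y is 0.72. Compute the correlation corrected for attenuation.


r_corrected = rxy / sqrt(rxx * ryy)
= 0.51 / sqrt(0.63 * 0.72)
= 0.51 / sqrt(0.4536)
= 0.51 / 0.673498
r_corrected = 0.7572

0.7572


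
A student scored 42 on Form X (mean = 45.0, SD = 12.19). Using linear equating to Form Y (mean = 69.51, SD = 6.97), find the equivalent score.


slope = SD_Y / SD_X = 6.97 / 12.19 ~ 0.5718
intercept = mean_Y - slope * mean_X = 69.51 - (6.97 / 12.19) * 45.0 ~ 43.7799
Y = slope * X + intercept. To avoid rounding drift from the rounded slope/intercept, evaluate the equivalent form Y = mean_Y + SD_Y * (X - mean_X) / SD_X at full precision:
Y = 69.51 + 6.97 * (42 - 45.0) / 12.19
Y = 69.51 - 6.97 * 3.0 / 12.19
Y = 69.51 - 20.91 / 12.19
Y = 69.51 - 1.7153
Y = 67.7947

67.7947


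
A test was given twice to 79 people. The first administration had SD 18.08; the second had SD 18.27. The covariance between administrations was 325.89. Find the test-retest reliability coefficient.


r = cov(X,Y) / (SD_X * SD_Y)
r = 325.89 / (18.08 * 18.27)
r = 325.89 / 330.3216
r = 0.9866

0.9866


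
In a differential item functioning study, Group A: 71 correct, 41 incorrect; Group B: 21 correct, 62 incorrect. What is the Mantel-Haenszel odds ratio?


Odds_A = 71/41 = 1.7317
Odds_B = 21/62 = 0.3387
OR = Odds_A / Odds_B = 1.7317 / 0.3387
Exactly, OR = (71 * 62) / (41 * 21) = 4402 / 861
OR = 5.1127

5.1127


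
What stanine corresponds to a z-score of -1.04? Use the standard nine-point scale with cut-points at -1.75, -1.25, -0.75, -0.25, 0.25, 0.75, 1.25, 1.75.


Stanine boundaries: [-1.75, -1.25, -0.75, -0.25, 0.25, 0.75, 1.25, 1.75]
z = -1.04
Check each boundary:
  z >= -1.75 -> could be stanine 2
  z >= -1.25 -> could be stanine 3
  z < -0.75
  z < -0.25
  z < 0.25
  z < 0.75
  z < 1.25
  z < 1.75
Highest qualifying boundary gives stanine = 3

3


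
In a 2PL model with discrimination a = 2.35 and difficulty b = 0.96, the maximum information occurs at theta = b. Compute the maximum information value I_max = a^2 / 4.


For 2PL, max info at theta = b = 0.96
I_max = a^2 / 4 = 2.35^2 / 4
= 5.5225 / 4
I_max = 1.3806

1.3806


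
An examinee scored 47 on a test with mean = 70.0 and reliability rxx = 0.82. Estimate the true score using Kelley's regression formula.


T_est = rxx * X + (1 - rxx) * mean
T_est = 0.82 * 47 + 0.18 * 70.0
T_est = 38.54 + 12.6
T_est = 51.14

51.14


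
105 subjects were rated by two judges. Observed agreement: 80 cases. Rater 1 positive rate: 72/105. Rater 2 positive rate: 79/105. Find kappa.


P_o = 80/105 = 0.761905
P_e = (72*79 + 33*26) / 11025 = 0.593741
kappa = (P_o - P_e) / (1 - P_e)
kappa = (0.761905 - 0.593741) / (1 - 0.593741)
kappa = 0.4139

0.4139


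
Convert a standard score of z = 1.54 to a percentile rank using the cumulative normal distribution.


CDF(z) = 0.5 * (1 + erf(z/sqrt(2)))
erf(1.0889) = 0.8764
CDF = 0.9382
Percentile rank = 0.9382 * 100 = 93.82

93.82


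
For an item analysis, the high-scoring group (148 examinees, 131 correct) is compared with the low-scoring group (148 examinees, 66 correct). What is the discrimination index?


p_upper = 131/148 = 0.8851
p_lower = 66/148 = 0.4459
D = 0.8851 - 0.4459 = 0.4392

0.4392


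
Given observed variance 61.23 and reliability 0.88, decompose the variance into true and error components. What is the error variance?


var_true = rxx * var_obs = 0.88 * 61.23 = 53.8824
var_error = var_obs - var_true
var_error = 61.23 - 53.8824
var_error = 7.3476

7.3476


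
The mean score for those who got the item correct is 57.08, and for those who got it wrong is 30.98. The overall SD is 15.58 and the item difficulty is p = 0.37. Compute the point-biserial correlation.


q = 1 - p = 0.63
rpb = ((M1 - M0) / SD) * sqrt(p * q)
rpb = ((57.08 - 30.98) / 15.58) * sqrt(0.37 * 0.63)
rpb = 0.8088

0.8088


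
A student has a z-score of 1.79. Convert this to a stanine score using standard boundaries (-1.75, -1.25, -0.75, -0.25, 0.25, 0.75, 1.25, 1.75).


Stanine boundaries: [-1.75, -1.25, -0.75, -0.25, 0.25, 0.75, 1.25, 1.75]
z = 1.79
Check each boundary:
  z >= -1.75 -> could be stanine 2
  z >= -1.25 -> could be stanine 3
  z >= -0.75 -> could be stanine 4
  z >= -0.25 -> could be stanine 5
  z >= 0.25 -> could be stanine 6
  z >= 0.75 -> could be stanine 7
  z >= 1.25 -> could be stanine 8
  z >= 1.75 -> could be stanine 9
Highest qualifying boundary gives stanine = 9

9


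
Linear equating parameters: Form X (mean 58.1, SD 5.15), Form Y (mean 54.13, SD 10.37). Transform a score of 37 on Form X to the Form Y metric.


slope = SD_Y / SD_X = 10.37 / 5.15 ~ 2.0136
intercept = mean_Y - slope * mean_X = 54.13 - (10.37 / 5.15) * 58.1 ~ -62.8597
Y = slope * X + intercept. To avoid rounding drift from the rounded slope/intercept, evaluate the equivalent form Y = mean_Y + SD_Y * (X - mean_X) / SD_X at full precision:
Y = 54.13 + 10.37 * (37 - 58.1) / 5.15
Y = 54.13 - 10.37 * 21.1 / 5.15
Y = 54.13 - 218.807 / 5.15
Y = 54.13 - 42.4868
Y = 11.6432

11.6432


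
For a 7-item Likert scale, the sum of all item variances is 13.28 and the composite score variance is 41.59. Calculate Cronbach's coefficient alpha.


alpha = (k/(k-1)) * (1 - sum(si^2)/s_total^2)
= (7/6) * (1 - 13.28/41.59)
alpha = 0.7941

0.7941


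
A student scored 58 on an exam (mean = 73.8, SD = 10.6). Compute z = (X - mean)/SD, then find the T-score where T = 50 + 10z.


z = (X - mean) / SD = (58 - 73.8) / 10.6
z = -15.8 / 10.6
z = -1.4906
T-score = T = 50 + 10z
Carry z at full precision (z = -15.8 / 10.6) into the conversion:
T-score = 50 + 10 * (-15.8 / 10.6) = 50 + -158 / 10.6
T-score = 50 + -14.9057
T-score = 35.0943

35.0943


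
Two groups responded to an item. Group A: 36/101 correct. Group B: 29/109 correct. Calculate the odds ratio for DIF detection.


Odds_A = 36/65 = 0.5538
Odds_B = 29/80 = 0.3625
OR = Odds_A / Odds_B = 0.5538 / 0.3625
Exactly, OR = (36 * 80) / (65 * 29) = 2880 / 1885
OR = 1.5279

1.5279


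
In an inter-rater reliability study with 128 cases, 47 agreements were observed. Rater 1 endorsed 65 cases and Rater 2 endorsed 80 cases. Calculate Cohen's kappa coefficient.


P_o = 47/128 = 0.367188
P_e = (65*80 + 63*48) / 16384 = 0.501953
kappa = (P_o - P_e) / (1 - P_e)
kappa = (0.367188 - 0.501953) / (1 - 0.501953)
kappa = -0.2706

-0.2706


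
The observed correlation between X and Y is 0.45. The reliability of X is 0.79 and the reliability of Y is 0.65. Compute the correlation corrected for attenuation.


r_corrected = rxy / sqrt(rxx * ryy)
= 0.45 / sqrt(0.79 * 0.65)
= 0.45 / sqrt(0.5135)
= 0.45 / 0.716589
r_corrected = 0.628

0.628


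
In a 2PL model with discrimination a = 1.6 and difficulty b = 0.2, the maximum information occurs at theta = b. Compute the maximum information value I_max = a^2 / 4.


For 2PL, max info at theta = b = 0.2
I_max = a^2 / 4 = 1.6^2 / 4
= 2.56 / 4
I_max = 0.64

0.64


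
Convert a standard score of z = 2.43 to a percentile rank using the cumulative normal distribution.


CDF(z) = 0.5 * (1 + erf(z/sqrt(2)))
erf(1.7183) = 0.9849
CDF = 0.9925
Percentile rank = 0.9925 * 100 = 99.25

99.25


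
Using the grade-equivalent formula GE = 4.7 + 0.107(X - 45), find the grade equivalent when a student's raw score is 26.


raw - median = 26 - 45 = -19
slope * diff = 0.107 * -19 = -2.033
GE = 4.7 + -2.033
GE = 2.667

2.667


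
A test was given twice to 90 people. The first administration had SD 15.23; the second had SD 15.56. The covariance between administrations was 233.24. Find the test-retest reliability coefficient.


r = cov(X,Y) / (SD_X * SD_Y)
r = 233.24 / (15.23 * 15.56)
r = 233.24 / 236.9788
r = 0.9842

0.9842


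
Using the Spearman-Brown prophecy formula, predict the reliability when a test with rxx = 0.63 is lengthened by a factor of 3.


r_new = (n * rxx) / (1 + (n-1) * rxx)
r_new = (3 * 0.63) / (1 + 2 * 0.63)
r_new = 1.89 / 2.26
r_new = 0.8363

0.8363


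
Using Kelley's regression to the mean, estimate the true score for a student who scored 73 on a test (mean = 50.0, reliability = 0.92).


T_est = rxx * X + (1 - rxx) * mean
T_est = 0.92 * 73 + 0.08 * 50.0
T_est = 67.16 + 4.0
T_est = 71.16

71.16


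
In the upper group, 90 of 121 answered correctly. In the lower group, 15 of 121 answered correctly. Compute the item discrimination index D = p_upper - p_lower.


p_upper = 90/121 = 0.7438
p_lower = 15/121 = 0.124
D = 0.7438 - 0.124 = 0.6198

0.6198


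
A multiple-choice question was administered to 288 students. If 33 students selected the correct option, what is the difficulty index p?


Item difficulty p = number correct / total examinees
p = 33 / 288
p = 0.1146

0.1146


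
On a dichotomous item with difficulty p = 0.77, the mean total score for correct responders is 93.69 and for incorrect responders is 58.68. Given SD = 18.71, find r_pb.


q = 1 - p = 0.23
rpb = ((M1 - M0) / SD) * sqrt(p * q)
rpb = ((93.69 - 58.68) / 18.71) * sqrt(0.77 * 0.23)
rpb = 0.7875

0.7875


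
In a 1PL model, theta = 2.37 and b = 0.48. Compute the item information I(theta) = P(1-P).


P = 1/(1+exp(-(2.37-0.48))) = 0.8688
I = P*(1-P) = 0.8688 * 0.1312
I = 0.114

0.114


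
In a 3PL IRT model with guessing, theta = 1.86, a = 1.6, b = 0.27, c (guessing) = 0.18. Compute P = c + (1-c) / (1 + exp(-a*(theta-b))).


logit = 1.6*(1.86 - 0.27) = 2.544
P* = 1/(1 + exp(-2.544)) = 0.9272
P = 0.18 + (1 - 0.18) * 0.9272
P = 0.9403

0.9403


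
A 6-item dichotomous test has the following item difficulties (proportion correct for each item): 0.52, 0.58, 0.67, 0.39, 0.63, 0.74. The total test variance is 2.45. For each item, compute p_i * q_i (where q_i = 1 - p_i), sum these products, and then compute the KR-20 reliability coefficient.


For each item, compute p_i * q_i:
  Item 1: 0.52 * 0.48 = 0.2496
  Item 2: 0.58 * 0.42 = 0.2436
  Item 3: 0.67 * 0.33 = 0.2211
  Item 4: 0.39 * 0.61 = 0.2379
  Item 5: 0.63 * 0.37 = 0.2331
  Item 6: 0.74 * 0.26 = 0.1924
Sum(p_i * q_i) = 0.2496 + 0.2436 + 0.2211 + 0.2379 + 0.2331 + 0.1924 = 1.3777
KR-20 = (k/(k-1)) * (1 - Sum(p_i*q_i) / Var_total)
= (6/5) * (1 - 1.3777/2.45)
= 1.2 * 0.4377
KR-20 = 0.5252

0.5252


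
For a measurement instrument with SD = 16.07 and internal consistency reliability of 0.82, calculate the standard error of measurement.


SEM = SD * sqrt(1 - rxx)
SEM = 16.07 * sqrt(1 - 0.82)
SEM = 16.07 * sqrt(0.18) = 16.07 * 0.424264
SEM = 6.8179

6.8179


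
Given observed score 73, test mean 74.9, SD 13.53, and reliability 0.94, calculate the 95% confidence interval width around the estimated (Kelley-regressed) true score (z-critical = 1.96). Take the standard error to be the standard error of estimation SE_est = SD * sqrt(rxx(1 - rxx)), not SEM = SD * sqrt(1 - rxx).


True score estimate = 0.94*73 + 0.06*74.9 = 73.114
SE_est = SD * sqrt(rxx * (1 - rxx)) = 13.53 * sqrt(0.94 * 0.06) = 13.53 * sqrt(0.0564) = 3.213197
CI = T_est +/- z * SE_est, so width = 2 * z * SE_est = 2 * 1.96 * 3.213197
Width = 12.5957

12.5957


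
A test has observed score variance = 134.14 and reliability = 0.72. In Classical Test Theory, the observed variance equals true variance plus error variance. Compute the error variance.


var_true = rxx * var_obs = 0.72 * 134.14 = 96.5808
var_error = var_obs - var_true
var_error = 134.14 - 96.5808
var_error = 37.5592

37.5592


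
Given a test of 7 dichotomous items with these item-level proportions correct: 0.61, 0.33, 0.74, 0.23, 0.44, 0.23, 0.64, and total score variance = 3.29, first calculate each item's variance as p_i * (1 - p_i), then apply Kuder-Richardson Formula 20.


For each item, compute p_i * q_i:
  Item 1: 0.61 * 0.39 = 0.2379
  Item 2: 0.33 * 0.67 = 0.2211
  Item 3: 0.74 * 0.26 = 0.1924
  Item 4: 0.23 * 0.77 = 0.1771
  Item 5: 0.44 * 0.56 = 0.2464
  Item 6: 0.23 * 0.77 = 0.1771
  Item 7: 0.64 * 0.36 = 0.2304
Sum(p_i * q_i) = 0.2379 + 0.2211 + 0.1924 + 0.1771 + 0.2464 + 0.1771 + 0.2304 = 1.4824
KR-20 = (k/(k-1)) * (1 - Sum(p_i*q_i) / Var_total)
= (7/6) * (1 - 1.4824/3.29)
= 1.1667 * 0.5494
KR-20 = 0.641

0.641


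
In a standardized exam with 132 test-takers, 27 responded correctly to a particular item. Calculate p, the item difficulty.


Item difficulty p = number correct / total examinees
p = 27 / 132
p = 0.2045

0.2045


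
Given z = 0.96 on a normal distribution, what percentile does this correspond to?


CDF(z) = 0.5 * (1 + erf(z/sqrt(2)))
erf(0.6788) = 0.6629
CDF = 0.8315
Percentile rank = 0.8315 * 100 = 83.15

83.15


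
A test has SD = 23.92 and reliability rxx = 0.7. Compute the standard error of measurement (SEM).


SEM = SD * sqrt(1 - rxx)
SEM = 23.92 * sqrt(1 - 0.7)
SEM = 23.92 * sqrt(0.3) = 23.92 * 0.547723
SEM = 13.1015

13.1015


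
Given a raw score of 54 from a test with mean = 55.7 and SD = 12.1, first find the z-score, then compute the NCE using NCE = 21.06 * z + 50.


z = (X - mean) / SD = (54 - 55.7) / 12.1
z = -1.7 / 12.1
z = -0.1405
NCE = NCE = 21.06z + 50
Carry z at full precision (z = -1.7 / 12.1) into the conversion:
NCE = 21.06 * (-1.7 / 12.1) + 50 = -35.802 / 12.1 + 50
NCE = -2.9588 + 50
NCE = 47.0412

47.0412


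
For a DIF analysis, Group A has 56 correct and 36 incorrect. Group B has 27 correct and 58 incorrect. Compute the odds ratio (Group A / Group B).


Odds_A = 56/36 = 1.5556
Odds_B = 27/58 = 0.4655
OR = Odds_A / Odds_B = 1.5556 / 0.4655
Exactly, OR = (56 * 58) / (36 * 27) = 3248 / 972
OR = 3.3416

3.3416


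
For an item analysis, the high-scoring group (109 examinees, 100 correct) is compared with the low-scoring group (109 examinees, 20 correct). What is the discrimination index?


p_upper = 100/109 = 0.9174
p_lower = 20/109 = 0.1835
D = 0.9174 - 0.1835 = 0.7339

0.7339


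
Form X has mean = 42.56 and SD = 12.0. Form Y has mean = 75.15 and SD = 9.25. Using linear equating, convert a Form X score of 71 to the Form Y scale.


slope = SD_Y / SD_X = 9.25 / 12.0 ~ 0.7708
intercept = mean_Y - slope * mean_X = 75.15 - (9.25 / 12.0) * 42.56 ~ 42.3433
Y = slope * X + intercept. To avoid rounding drift from the rounded slope/intercept, evaluate the equivalent form Y = mean_Y + SD_Y * (X - mean_X) / SD_X at full precision:
Y = 75.15 + 9.25 * (71 - 42.56) / 12.0
Y = 75.15 + 9.25 * 28.44 / 12.0
Y = 75.15 + 263.07 / 12.0
Y = 75.15 + 21.9225
Y = 97.0725

97.0725


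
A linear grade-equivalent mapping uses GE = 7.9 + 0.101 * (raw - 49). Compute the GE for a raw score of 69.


raw - median = 69 - 49 = 20
slope * diff = 0.101 * 20 = 2.02
GE = 7.9 + 2.02
GE = 9.92

9.92


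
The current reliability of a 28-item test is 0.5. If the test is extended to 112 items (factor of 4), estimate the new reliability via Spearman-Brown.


r_new = (n * rxx) / (1 + (n-1) * rxx)
r_new = (4 * 0.5) / (1 + 3 * 0.5)
r_new = 2.0 / 2.5
r_new = 0.8

0.8


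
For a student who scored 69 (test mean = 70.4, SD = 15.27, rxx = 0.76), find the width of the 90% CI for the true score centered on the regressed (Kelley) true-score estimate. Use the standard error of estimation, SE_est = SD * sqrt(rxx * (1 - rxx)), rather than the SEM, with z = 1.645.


True score estimate = 0.76*69 + 0.24*70.4 = 69.336
SE_est = SD * sqrt(rxx * (1 - rxx)) = 15.27 * sqrt(0.76 * 0.24) = 15.27 * sqrt(0.1824) = 6.521559
CI = T_est +/- z * SE_est, so width = 2 * z * SE_est = 2 * 1.645 * 6.521559
Width = 21.4559

21.4559


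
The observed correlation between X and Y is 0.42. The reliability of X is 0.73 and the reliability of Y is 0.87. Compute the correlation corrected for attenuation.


r_corrected = rxy / sqrt(rxx * ryy)
= 0.42 / sqrt(0.73 * 0.87)
= 0.42 / sqrt(0.6351)
= 0.42 / 0.796932
r_corrected = 0.527

0.527


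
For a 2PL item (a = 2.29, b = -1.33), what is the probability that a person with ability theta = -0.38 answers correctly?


a*(theta - b) = 2.29 * (-0.38 - -1.33) = 2.1755
exp(-2.1755) = 0.1136
P = 1 / (1 + 0.1136)
P = 0.898

0.898


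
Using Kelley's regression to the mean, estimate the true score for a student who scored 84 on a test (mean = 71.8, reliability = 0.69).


T_est = rxx * X + (1 - rxx) * mean
T_est = 0.69 * 84 + 0.31 * 71.8
T_est = 57.96 + 22.258
T_est = 80.218

80.218


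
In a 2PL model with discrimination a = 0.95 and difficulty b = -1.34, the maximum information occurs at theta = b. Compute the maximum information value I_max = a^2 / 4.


For 2PL, max info at theta = b = -1.34
I_max = a^2 / 4 = 0.95^2 / 4
= 0.9025 / 4
I_max = 0.2256

0.2256


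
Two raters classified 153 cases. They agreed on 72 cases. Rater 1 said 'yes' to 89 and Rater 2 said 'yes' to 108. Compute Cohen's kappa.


P_o = 72/153 = 0.470588
P_e = (89*108 + 64*45) / 23409 = 0.533641
kappa = (P_o - P_e) / (1 - P_e)
kappa = (0.470588 - 0.533641) / (1 - 0.533641)
kappa = -0.1352

-0.1352


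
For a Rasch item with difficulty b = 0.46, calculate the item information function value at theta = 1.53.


P = 1/(1+exp(-(1.53-0.46))) = 0.7446
I = P*(1-P) = 0.7446 * 0.2554
I = 0.1902

0.1902


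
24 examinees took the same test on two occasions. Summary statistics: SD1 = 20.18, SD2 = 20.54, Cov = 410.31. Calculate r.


r = cov(X,Y) / (SD_X * SD_Y)
r = 410.31 / (20.18 * 20.54)
r = 410.31 / 414.4972
r = 0.9899

0.9899


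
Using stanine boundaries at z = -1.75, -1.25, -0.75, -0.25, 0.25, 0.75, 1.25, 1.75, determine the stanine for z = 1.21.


Stanine boundaries: [-1.75, -1.25, -0.75, -0.25, 0.25, 0.75, 1.25, 1.75]
z = 1.21
Check each boundary:
  z >= -1.75 -> could be stanine 2
  z >= -1.25 -> could be stanine 3
  z >= -0.75 -> could be stanine 4
  z >= -0.25 -> could be stanine 5
  z >= 0.25 -> could be stanine 6
  z >= 0.75 -> could be stanine 7
  z < 1.25
  z < 1.75
Highest qualifying boundary gives stanine = 7

7


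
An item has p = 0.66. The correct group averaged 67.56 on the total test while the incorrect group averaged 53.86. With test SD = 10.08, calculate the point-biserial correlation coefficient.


q = 1 - p = 0.34
rpb = ((M1 - M0) / SD) * sqrt(p * q)
rpb = ((67.56 - 53.86) / 10.08) * sqrt(0.66 * 0.34)
rpb = 0.6438

0.6438


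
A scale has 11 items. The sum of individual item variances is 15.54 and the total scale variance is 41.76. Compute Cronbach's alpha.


alpha = (k/(k-1)) * (1 - sum(si^2)/s_total^2)
= (11/10) * (1 - 15.54/41.76)
alpha = 0.6907

0.6907


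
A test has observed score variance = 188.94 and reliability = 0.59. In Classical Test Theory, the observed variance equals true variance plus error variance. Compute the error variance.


var_true = rxx * var_obs = 0.59 * 188.94 = 111.4746
var_error = var_obs - var_true
var_error = 188.94 - 111.4746
var_error = 77.4654

77.4654


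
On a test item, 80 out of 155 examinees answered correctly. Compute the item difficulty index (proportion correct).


Item difficulty p = number correct / total examinees
p = 80 / 155
p = 0.5161

0.5161


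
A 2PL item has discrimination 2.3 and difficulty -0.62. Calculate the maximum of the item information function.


For 2PL, max info at theta = b = -0.62
I_max = a^2 / 4 = 2.3^2 / 4
= 5.29 / 4
I_max = 1.3225

1.3225


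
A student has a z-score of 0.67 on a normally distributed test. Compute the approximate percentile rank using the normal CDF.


CDF(z) = 0.5 * (1 + erf(z/sqrt(2)))
erf(0.4738) = 0.4971
CDF = 0.7486
Percentile rank = 0.7486 * 100 = 74.86

74.86


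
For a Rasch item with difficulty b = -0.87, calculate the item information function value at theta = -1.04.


P = 1/(1+exp(-(-1.04--0.87))) = 0.4576
I = P*(1-P) = 0.4576 * 0.5424
I = 0.2482

0.2482


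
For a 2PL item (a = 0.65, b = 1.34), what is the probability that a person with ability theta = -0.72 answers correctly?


a*(theta - b) = 0.65 * (-0.72 - 1.34) = -1.339
exp(--1.339) = 3.8152
P = 1 / (1 + 3.8152)
P = 0.2077

0.2077


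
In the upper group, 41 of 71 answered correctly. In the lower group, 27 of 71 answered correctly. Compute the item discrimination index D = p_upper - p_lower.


p_upper = 41/71 = 0.5775
p_lower = 27/71 = 0.3803
D = 0.5775 - 0.3803 = 0.1972

0.1972


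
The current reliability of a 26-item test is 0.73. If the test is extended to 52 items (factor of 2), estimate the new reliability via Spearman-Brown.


r_new = (n * rxx) / (1 + (n-1) * rxx)
r_new = (2 * 0.73) / (1 + 1 * 0.73)
r_new = 1.46 / 1.73
r_new = 0.8439

0.8439


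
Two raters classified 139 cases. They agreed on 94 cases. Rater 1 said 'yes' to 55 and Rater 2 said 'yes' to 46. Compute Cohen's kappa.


P_o = 94/139 = 0.676259
P_e = (55*46 + 84*93) / 19321 = 0.535273
kappa = (P_o - P_e) / (1 - P_e)
kappa = (0.676259 - 0.535273) / (1 - 0.535273)
kappa = 0.3034

0.3034


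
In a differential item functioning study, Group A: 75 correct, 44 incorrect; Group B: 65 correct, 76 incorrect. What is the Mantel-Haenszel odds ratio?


Odds_A = 75/44 = 1.7045
Odds_B = 65/76 = 0.8553
OR = Odds_A / Odds_B = 1.7045 / 0.8553
Exactly, OR = (75 * 76) / (44 * 65) = 5700 / 2860
OR = 1.993

1.993


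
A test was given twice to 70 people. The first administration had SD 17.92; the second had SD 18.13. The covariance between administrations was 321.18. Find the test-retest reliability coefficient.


r = cov(X,Y) / (SD_X * SD_Y)
r = 321.18 / (17.92 * 18.13)
r = 321.18 / 324.8896
r = 0.9886

0.9886


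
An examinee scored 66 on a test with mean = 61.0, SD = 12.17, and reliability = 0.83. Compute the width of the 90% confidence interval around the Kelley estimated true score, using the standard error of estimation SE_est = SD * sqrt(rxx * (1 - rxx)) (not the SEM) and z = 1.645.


True score estimate = 0.83*66 + 0.17*61.0 = 65.15
SE_est = SD * sqrt(rxx * (1 - rxx)) = 12.17 * sqrt(0.83 * 0.17) = 12.17 * sqrt(0.1411) = 4.571451
CI = T_est +/- z * SE_est, so width = 2 * z * SE_est = 2 * 1.645 * 4.571451
Width = 15.0401

15.0401


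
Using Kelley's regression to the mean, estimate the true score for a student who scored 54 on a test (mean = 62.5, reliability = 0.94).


T_est = rxx * X + (1 - rxx) * mean
T_est = 0.94 * 54 + 0.06 * 62.5
T_est = 50.76 + 3.75
T_est = 54.51

54.51
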